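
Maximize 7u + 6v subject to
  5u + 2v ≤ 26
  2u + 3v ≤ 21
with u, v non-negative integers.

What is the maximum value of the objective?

51

The continuous relaxation peaks at (3.27, 4.82) with value 51.82; rounding to a feasible lattice point costs some objective.
(u,v)=(3,5) is feasible, giving 51.
(u,v)=(4,3) is feasible, giving 46.
(u,v)=(3,4) is feasible, giving 45.
No feasible integer point exceeds 51.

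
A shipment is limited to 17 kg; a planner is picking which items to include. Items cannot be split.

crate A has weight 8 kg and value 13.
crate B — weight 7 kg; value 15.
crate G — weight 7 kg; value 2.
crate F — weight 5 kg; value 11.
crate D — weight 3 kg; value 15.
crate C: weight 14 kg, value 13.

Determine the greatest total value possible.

Treat it as a binary knapsack problem.
Take crate B, crate F, and crate D: weight 7 + 5 + 3 = 15 ≤ 17, value 15 + 11 + 15 = 41.
No other feasible combination does better.

41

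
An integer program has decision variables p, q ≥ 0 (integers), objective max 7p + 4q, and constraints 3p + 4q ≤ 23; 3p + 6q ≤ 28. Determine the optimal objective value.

Relaxing integrality, the LP optimum is 53.67 at (p,q) = (7.67, 0), which is not an integer point.
(p,q)=(7,0): 3·7+4·0=21≤23, 3·7+6·0=21≤28, objective 49.
(p,q)=(6,1): 3·6+4·1=22≤23, 3·6+6·1=24≤28, objective 46.
(p,q)=(6,0): 3·6+4·0=18≤23, 3·6+6·0=18≤28, objective 42.
Maximum is 49 at (p,q)=(7,0).

49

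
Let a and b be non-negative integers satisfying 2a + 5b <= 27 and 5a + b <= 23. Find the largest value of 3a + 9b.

The continuous relaxation peaks at (0, 5.4) with value 48.60; rounding to a feasible lattice point costs some objective.
(a,b)=(1,5): 2·1+5·5=27≤27, 5·1+1·5=10≤23, objective 48.
(a,b)=(0,5): 2·0+5·5=25≤27, 5·0+1·5=5≤23, objective 45.
The best lattice point is (1,5), giving 48.

48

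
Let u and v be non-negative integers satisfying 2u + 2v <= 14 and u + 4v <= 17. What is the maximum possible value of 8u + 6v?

(u,v)=(7,0) is feasible, giving 56.
(u,v)=(6,1) is feasible, giving 54.
(u,v)=(6,0) is feasible, giving 48.
The best lattice point is (7,0), giving 56.

56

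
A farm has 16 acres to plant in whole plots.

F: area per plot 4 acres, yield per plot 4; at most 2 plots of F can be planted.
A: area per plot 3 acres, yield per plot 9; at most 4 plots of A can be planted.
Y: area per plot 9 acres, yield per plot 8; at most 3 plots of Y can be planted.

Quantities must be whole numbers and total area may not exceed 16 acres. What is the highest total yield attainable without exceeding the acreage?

40

A has the best ratio (9/3); taking only A gives at most 4×9 = 36 (stopped by the supply cap of 4).
Mixing does better — 1×F and 4×A: area 16 ≤ 16, yield 1·4 + 4·9 = 40.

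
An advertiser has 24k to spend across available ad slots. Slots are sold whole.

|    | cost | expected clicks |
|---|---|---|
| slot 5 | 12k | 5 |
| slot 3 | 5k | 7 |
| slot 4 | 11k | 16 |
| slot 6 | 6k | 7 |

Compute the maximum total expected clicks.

30

Take slot 3, slot 4, and slot 6: cost 5 + 11 + 6 = 22 ≤ 24, expected clicks 7 + 16 + 7 = 30.
No other feasible combination does better.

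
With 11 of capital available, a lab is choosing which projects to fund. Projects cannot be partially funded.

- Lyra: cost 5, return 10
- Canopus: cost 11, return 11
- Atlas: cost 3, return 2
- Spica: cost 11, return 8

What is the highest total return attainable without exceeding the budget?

Allowing fractional choices, the relaxed optimum would be about 16.0, but projects are indivisible.
Lyra: cost 5 ≤ 11, return 10.
Lyra + Atlas: cost 5 + 3 = 8 ≤ 11, return 10 + 2 = 12.
Canopus: cost 11 ≤ 11, return 11.
Best is Lyra and Atlas with total return 12.

12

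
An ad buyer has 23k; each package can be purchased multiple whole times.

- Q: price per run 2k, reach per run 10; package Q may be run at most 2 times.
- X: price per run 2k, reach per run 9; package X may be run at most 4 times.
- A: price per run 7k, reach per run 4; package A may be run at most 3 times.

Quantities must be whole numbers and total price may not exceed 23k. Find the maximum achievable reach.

60

Take 2×Q, 4×X, and 1×A: price 19 ≤ 23, reach 2·10 + 4·9 + 1·4 = 60.
Q has the best ratio (10/2) and is taken to its limit of 2; remaining capacity is filled optimally with the others.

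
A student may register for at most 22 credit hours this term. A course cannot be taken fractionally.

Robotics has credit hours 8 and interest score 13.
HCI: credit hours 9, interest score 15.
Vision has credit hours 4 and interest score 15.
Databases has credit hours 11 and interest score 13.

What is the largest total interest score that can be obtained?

43

Robotics + HCI + Vision: credit hours 8 + 9 + 4 = 21 ≤ 22, interest score 13 + 15 + 15 = 43.
HCI + Vision: credit hours 9 + 4 = 13 ≤ 22, interest score 15 + 15 = 30.
Best is Robotics, HCI, and Vision with total interest score 43.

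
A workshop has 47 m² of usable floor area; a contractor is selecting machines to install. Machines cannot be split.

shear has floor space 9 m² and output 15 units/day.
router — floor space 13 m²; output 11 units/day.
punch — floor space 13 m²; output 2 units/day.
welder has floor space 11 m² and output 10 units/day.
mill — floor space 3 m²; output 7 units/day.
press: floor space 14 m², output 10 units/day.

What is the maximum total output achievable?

shear + router + welder + mill: floor space 9 + 13 + 11 + 3 = 36 ≤ 47, output 15 + 11 + 10 + 7 = 43.
shear + router + welder + press: floor space 9 + 13 + 11 + 14 = 47 ≤ 47, output 15 + 11 + 10 + 10 = 46.
shear + router + mill + press: floor space 9 + 13 + 3 + 14 = 39 ≤ 47, output 15 + 11 + 7 + 10 = 43.
Best is shear, router, welder, and press with total output 46.

46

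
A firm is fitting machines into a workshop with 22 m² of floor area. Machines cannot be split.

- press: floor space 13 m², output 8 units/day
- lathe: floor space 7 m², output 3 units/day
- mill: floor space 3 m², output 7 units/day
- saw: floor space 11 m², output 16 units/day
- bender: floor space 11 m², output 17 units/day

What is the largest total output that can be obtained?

33

lathe + mill + saw: floor space 7 + 3 + 11 = 21 ≤ 22, output 3 + 7 + 16 = 26.
saw + bender: floor space 11 + 11 = 22 ≤ 22, output 16 + 17 = 33.
lathe + mill + bender: floor space 7 + 3 + 11 = 21 ≤ 22, output 3 + 7 + 17 = 27.
Best is saw and bender with total output 33.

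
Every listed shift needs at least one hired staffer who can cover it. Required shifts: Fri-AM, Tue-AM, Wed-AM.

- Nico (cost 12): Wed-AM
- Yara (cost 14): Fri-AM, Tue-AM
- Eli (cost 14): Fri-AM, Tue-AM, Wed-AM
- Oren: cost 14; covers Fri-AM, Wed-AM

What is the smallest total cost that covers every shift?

This is a weighted set-cover instance.
Eli alone covers Fri-AM, Tue-AM, Wed-AM — every shift.
Total cost: 14.
No cover costs less than 14.

14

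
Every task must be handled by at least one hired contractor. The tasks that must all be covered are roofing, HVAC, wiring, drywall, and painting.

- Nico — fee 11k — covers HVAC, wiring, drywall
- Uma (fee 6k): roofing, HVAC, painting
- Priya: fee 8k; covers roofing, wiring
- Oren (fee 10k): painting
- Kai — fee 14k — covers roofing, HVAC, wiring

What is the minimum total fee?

17

Choose Nico and Uma: together they cover roofing, HVAC, wiring, drywall, painting — every task.
Total fee: 11 + 6 = 17.
No cover costs less than 17.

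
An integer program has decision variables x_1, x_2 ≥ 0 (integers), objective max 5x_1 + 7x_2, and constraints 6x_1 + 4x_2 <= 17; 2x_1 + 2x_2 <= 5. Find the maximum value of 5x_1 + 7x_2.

14

Relaxing integrality, the LP optimum is 17.50 at (x_1,x_2) = (0, 2.5), which is not an integer point.
(x_1,x_2)=(0,2) is feasible, giving 14.
(x_1,x_2)=(1,1) is feasible, giving 12.
(x_1,x_2)=(0,1) is feasible, giving 7.
No feasible integer point exceeds 14.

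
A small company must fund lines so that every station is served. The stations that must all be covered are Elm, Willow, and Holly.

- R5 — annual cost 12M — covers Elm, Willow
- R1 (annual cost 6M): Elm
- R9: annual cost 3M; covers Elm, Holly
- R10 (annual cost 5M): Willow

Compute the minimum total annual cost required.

8

Choose R9 and R10: together they cover Elm, Willow, Holly — every station.
Total annual cost: 3 + 5 = 8.
No cover costs less than 8.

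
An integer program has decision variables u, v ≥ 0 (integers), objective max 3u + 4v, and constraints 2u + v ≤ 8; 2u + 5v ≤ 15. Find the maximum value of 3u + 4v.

Relaxing integrality, the LP optimum is 16.38 at (u,v) = (3.12, 1.75), which is not an integer point.
(u,v)=(2,2): 2·2+1·2=6≤8, 2·2+5·2=14≤15, objective 14.
(u,v)=(3,1): 2·3+1·1=7≤8, 2·3+5·1=11≤15, objective 13.
(u,v)=(4,0): 2·4+1·0=8≤8, 2·4+5·0=8≤15, objective 12.
Maximum is 14 at (u,v)=(2,2).

14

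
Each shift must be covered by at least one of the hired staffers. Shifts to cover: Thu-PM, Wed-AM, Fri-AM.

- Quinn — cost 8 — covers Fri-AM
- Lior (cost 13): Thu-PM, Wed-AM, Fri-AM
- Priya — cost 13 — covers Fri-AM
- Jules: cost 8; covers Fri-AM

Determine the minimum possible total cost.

Lior alone covers Thu-PM, Wed-AM, Fri-AM — every shift.
Total cost: 13.
No cover costs less than 13.

13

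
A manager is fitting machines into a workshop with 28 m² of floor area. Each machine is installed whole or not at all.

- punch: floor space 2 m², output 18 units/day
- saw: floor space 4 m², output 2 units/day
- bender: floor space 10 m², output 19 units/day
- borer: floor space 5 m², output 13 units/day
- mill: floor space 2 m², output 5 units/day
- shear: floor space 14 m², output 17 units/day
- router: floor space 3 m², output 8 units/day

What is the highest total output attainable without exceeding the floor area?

punch + bender + borer + mill + router: floor space 2 + 10 + 5 + 2 + 3 = 22 ≤ 28, output 18 + 19 + 13 + 5 + 8 = 63.
punch + saw + bender + borer + mill + router: floor space 2 + 4 + 10 + 5 + 2 + 3 = 26 ≤ 28, output 18 + 2 + 19 + 13 + 5 + 8 = 65.
Best is punch, saw, bender, borer, mill, and router with total output 65.

65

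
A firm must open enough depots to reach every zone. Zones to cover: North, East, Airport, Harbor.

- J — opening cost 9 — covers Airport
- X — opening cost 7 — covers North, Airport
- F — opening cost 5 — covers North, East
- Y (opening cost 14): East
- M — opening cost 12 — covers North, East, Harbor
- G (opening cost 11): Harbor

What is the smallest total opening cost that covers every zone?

The greedy cost-per-new-zone heuristic would pick F, X, and G for 23, but a cheaper cover exists.
Choose X and M: together they cover North, East, Airport, Harbor — every zone.
Total opening cost: 7 + 12 = 19.
No cover costs less than 19.

19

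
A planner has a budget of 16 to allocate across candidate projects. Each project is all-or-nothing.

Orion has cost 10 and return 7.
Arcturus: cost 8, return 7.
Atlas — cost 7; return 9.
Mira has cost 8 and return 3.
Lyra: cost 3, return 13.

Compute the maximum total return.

22

Allowing fractional choices, the relaxed optimum would be about 27.2, but projects are indivisible.
Atlas + Lyra: cost 7 + 3 = 10 ≤ 16, return 9 + 13 = 22.
Arcturus + Lyra: cost 8 + 3 = 11 ≤ 16, return 7 + 13 = 20.
Best is Atlas and Lyra with total return 22.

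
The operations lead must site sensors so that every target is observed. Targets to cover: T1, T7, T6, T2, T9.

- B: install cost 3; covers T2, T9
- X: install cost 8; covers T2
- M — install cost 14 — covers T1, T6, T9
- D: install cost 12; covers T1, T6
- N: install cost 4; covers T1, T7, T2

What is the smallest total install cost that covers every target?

18

The greedy cost-per-new-target heuristic would pick N, B, and D for 19, but a cheaper cover exists.
Choose M and N: together they cover T1, T7, T6, T2, T9 — every target.
Total install cost: 14 + 4 = 18.
No cover costs less than 18.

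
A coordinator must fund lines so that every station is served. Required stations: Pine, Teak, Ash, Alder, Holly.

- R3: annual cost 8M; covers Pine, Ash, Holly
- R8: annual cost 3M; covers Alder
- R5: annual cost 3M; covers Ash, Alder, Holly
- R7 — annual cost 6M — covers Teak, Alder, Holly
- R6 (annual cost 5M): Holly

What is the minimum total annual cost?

The greedy cost-per-new-station heuristic would pick R5, R7, and R3 for 17, but a cheaper cover exists.
Choose R3 and R7: together they cover Pine, Teak, Ash, Alder, Holly — every station.
Total annual cost: 8 + 6 = 14.
No cover costs less than 14.

14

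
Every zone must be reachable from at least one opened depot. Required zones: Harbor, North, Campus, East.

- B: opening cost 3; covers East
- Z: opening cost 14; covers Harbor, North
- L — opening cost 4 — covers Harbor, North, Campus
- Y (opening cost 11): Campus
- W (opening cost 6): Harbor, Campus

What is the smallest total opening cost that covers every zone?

7

Choose B and L: together they cover Harbor, North, Campus, East — every zone.
Total opening cost: 3 + 4 = 7.
No cover costs less than 7.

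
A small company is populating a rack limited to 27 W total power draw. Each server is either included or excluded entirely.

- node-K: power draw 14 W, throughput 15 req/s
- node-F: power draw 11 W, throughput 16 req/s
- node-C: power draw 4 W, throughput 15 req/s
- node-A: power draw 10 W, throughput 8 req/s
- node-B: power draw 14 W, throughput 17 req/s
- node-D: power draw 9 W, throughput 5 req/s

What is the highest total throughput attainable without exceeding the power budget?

Take node-F, node-C, and node-A: power draw 11 + 4 + 10 = 25 ≤ 27, throughput 16 + 15 + 8 = 39.
No other feasible combination does better.

39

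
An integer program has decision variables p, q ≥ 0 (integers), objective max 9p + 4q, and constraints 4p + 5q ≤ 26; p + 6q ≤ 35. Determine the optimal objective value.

54

Relaxing integrality, the LP optimum is 58.50 at (p,q) = (6.5, 0), which is not an integer point.
(p,q)=(6,0): 4·6+5·0=24≤26, 1·6+6·0=6≤35, objective 54.
(p,q)=(5,1): 4·5+5·1=25≤26, 1·5+6·1=11≤35, objective 49.
(p,q)=(5,0): 4·5+5·0=20≤26, 1·5+6·0=5≤35, objective 45.
No feasible integer point exceeds 54.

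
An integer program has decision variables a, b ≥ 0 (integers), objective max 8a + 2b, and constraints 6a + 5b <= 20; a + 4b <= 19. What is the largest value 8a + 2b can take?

Relaxing integrality, the LP optimum is 26.67 at (a,b) = (3.33, 0), which is not an integer point.
(a,b)=(3,0): 6·3+5·0=18≤20, 1·3+4·0=3≤19, objective 24.
(a,b)=(2,1): 6·2+5·1=17≤20, 1·2+4·1=6≤19, objective 18.
(a,b)=(2,0): 6·2+5·0=12≤20, 1·2+4·0=2≤19, objective 16.
Maximum is 24 at (a,b)=(3,0).

24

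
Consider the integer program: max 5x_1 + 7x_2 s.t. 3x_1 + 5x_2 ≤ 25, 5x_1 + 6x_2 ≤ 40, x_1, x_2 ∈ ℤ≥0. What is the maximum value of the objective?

40

Relaxing integrality, the LP optimum is 40.71 at (x_1,x_2) = (7.14, 0.714), which is not an integer point.
(x_1,x_2)=(8,0): 3·8+5·0=24≤25, 5·8+6·0=40≤40, objective 40.
(x_1,x_2)=(6,1): 3·6+5·1=23≤25, 5·6+6·1=36≤40, objective 37.
Maximum is 40 at (x_1,x_2)=(8,0).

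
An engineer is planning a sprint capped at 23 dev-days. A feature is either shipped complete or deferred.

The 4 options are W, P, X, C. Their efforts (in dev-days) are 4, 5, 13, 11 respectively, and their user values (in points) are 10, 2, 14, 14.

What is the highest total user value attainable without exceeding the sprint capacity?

Take W, P, and C: effort 4 + 5 + 11 = 20 ≤ 23, user value 10 + 2 + 14 = 26.
No feasible combination exceeds this.

26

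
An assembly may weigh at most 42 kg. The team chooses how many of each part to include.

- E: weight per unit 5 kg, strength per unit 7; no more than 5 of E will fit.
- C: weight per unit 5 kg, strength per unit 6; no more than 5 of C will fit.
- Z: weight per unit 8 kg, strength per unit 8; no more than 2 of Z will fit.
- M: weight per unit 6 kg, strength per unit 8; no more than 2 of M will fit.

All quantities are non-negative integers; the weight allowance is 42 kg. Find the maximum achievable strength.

57

Take 5×E, 1×C, and 2×M: weight 42 ≤ 42, strength 5·7 + 1·6 + 2·8 = 57.
E has the best ratio (7/5) and is taken to its limit of 5; remaining capacity is filled optimally with the others.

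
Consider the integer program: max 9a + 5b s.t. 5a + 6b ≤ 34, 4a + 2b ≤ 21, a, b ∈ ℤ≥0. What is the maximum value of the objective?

The continuous relaxation peaks at (4.14, 2.21) with value 48.36; rounding to a feasible lattice point costs some objective.
(a,b)=(4,2): 5·4+6·2=32≤34, 4·4+2·2=20≤21, objective 46.
(a,b)=(3,3): 5·3+6·3=33≤34, 4·3+2·3=18≤21, objective 42.
(a,b)=(4,1): 5·4+6·1=26≤34, 4·4+2·1=18≤21, objective 41.
(a,b)=(3,2): 5·3+6·2=27≤34, 4·3+2·2=16≤21, objective 37.
The best lattice point is (4,2), giving 46.

46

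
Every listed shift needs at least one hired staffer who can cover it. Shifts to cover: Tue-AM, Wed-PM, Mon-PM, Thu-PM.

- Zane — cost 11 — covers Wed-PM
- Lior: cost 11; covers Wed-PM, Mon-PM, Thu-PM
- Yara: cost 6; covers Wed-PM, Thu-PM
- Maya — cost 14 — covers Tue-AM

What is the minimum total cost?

This is a weighted set-cover instance.
The greedy cost-per-new-shift heuristic would pick Yara, Lior, and Maya for 31, but a cheaper cover exists.
Choose Lior and Maya: together they cover Tue-AM, Wed-PM, Mon-PM, Thu-PM — every shift.
Total cost: 11 + 14 = 25.
No cover costs less than 25.

25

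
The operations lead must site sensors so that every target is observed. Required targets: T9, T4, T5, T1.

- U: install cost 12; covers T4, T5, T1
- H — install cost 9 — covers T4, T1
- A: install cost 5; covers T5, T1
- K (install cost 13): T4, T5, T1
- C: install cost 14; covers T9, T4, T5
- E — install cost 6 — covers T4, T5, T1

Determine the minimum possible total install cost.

Choose A and C: together they cover T9, T4, T5, T1 — every target.
Total install cost: 5 + 14 = 19.

19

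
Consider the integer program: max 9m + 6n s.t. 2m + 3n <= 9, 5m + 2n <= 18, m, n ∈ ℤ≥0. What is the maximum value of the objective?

(m,n)=(3,1): 2·3+3·1=9≤9, 5·3+2·1=17≤18, objective 33.
(m,n)=(3,0): 2·3+3·0=6≤9, 5·3+2·0=15≤18, objective 27.
(m,n)=(2,1): 2·2+3·1=7≤9, 5·2+2·1=12≤18, objective 24.
(m,n)=(2,0): 2·2+3·0=4≤9, 5·2+2·0=10≤18, objective 18.
Maximum is 33 at (m,n)=(3,1).

33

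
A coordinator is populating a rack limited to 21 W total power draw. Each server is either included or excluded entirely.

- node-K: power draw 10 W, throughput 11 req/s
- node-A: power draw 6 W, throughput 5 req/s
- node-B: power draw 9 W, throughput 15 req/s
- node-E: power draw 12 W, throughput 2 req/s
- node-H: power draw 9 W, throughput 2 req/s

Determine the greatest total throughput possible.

node-B + node-H: power draw 9 + 9 = 18 ≤ 21, throughput 15 + 2 = 17.
node-K + node-B: power draw 10 + 9 = 19 ≤ 21, throughput 11 + 15 = 26.
node-A + node-B: power draw 6 + 9 = 15 ≤ 21, throughput 5 + 15 = 20.
Best is node-K and node-B with total throughput 26.

26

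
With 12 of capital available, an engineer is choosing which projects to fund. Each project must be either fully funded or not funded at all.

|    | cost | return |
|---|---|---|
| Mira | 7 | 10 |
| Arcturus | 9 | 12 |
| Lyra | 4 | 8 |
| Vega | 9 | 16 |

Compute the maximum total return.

18

Allowing fractional choices, the relaxed optimum would be about 22.2, but projects are indivisible.
Vega: cost 9 ≤ 12, return 16.
Mira + Lyra: cost 7 + 4 = 11 ≤ 12, return 10 + 8 = 18.
Arcturus: cost 9 ≤ 12, return 12.
Best is Mira and Lyra with total return 18.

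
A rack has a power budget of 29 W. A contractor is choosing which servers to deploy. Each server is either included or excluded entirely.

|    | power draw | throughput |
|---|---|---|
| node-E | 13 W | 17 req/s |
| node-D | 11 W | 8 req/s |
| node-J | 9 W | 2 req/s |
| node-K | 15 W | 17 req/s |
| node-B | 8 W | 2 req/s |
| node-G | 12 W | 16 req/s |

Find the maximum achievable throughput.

This is an integer program with binary decision variables.
node-E + node-K: power draw 13 + 15 = 28 ≤ 29, throughput 17 + 17 = 34.
node-E + node-G: power draw 13 + 12 = 25 ≤ 29, throughput 17 + 16 = 33.
node-K + node-G: power draw 15 + 12 = 27 ≤ 29, throughput 17 + 16 = 33.
Best is node-E and node-K with total throughput 34.

34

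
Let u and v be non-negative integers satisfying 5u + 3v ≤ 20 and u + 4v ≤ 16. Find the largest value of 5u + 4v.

(u,v)=(2,3): 5·2+3·3=19≤20, 1·2+4·3=14≤16, objective 22.
(u,v)=(2,2): 5·2+3·2=16≤20, 1·2+4·2=10≤16, objective 18.
Maximum is 22 at (u,v)=(2,3).

22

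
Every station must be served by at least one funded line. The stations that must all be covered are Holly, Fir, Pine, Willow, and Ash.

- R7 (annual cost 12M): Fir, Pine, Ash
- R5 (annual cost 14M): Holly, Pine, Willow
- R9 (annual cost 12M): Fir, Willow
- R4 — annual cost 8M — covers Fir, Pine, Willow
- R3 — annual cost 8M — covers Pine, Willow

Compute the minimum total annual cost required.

26

This is a weighted set-cover instance.
The greedy cost-per-new-station heuristic would pick R4, R7, and R5 for 34, but a cheaper cover exists.
Choose R7 and R5: together they cover Holly, Fir, Pine, Willow, Ash — every station.
Total annual cost: 12 + 14 = 26.
No cover costs less than 26.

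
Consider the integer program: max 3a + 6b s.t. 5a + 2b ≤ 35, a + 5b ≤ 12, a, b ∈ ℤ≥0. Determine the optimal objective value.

24

(a,b)=(6,1): 5·6+2·1=32≤35, 1·6+5·1=11≤12, objective 24.
(a,b)=(7,0): 5·7+2·0=35≤35, 1·7+5·0=7≤12, objective 21.
(a,b)=(5,1): 5·5+2·1=27≤35, 1·5+5·1=10≤12, objective 21.
Maximum is 24 at (a,b)=(6,1).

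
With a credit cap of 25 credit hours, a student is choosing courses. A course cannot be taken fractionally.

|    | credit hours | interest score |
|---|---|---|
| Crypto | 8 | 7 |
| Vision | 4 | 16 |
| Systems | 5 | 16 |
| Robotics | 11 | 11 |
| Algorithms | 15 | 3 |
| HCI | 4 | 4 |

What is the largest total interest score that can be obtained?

47

Treat it as a binary knapsack problem.
Allowing fractional choices, the relaxed optimum would be about 47.9, but courses are indivisible.
Vision + Systems + Robotics + HCI: credit hours 4 + 5 + 11 + 4 = 24 ≤ 25, interest score 16 + 16 + 11 + 4 = 47.
Crypto + Vision + Systems + HCI: credit hours 8 + 4 + 5 + 4 = 21 ≤ 25, interest score 7 + 16 + 16 + 4 = 43.
Vision + Systems + Robotics: credit hours 4 + 5 + 11 = 20 ≤ 25, interest score 16 + 16 + 11 = 43.
Best is Vision, Systems, Robotics, and HCI with total interest score 47.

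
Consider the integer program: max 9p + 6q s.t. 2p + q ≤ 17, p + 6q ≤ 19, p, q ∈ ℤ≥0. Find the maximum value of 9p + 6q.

(p,q)=(8,1): 2·8+1·1=17≤17, 1·8+6·1=14≤19, objective 78.
(p,q)=(7,2): 2·7+1·2=16≤17, 1·7+6·2=19≤19, objective 75.
(p,q)=(8,0): 2·8+1·0=16≤17, 1·8+6·0=8≤19, objective 72.
(p,q)=(7,1): 2·7+1·1=15≤17, 1·7+6·1=13≤19, objective 69.
No feasible integer point exceeds 78.

78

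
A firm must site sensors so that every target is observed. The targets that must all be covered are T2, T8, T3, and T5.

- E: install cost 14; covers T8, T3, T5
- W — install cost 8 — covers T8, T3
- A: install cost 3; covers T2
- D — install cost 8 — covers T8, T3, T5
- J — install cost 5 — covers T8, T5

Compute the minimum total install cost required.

11

This is an integer covering problem.
Choose A and D: together they cover T2, T8, T3, T5 — every target.
Total install cost: 3 + 8 = 11.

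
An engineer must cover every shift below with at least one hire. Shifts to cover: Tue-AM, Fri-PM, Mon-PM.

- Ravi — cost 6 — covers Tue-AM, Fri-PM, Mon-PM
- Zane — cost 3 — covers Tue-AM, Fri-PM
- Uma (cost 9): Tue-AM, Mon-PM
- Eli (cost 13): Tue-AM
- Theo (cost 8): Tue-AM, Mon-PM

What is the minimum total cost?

6

The greedy cost-per-new-shift heuristic would pick Zane and Ravi for 9, but a cheaper cover exists.
Ravi alone covers Tue-AM, Fri-PM, Mon-PM — every shift.
Total cost: 6.
No cover costs less than 6.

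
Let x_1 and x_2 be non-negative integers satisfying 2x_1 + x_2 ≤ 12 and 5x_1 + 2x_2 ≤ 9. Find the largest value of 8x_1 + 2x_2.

Relaxing integrality, the LP optimum is 14.40 at (x_1,x_2) = (1.8, 0), which is not an integer point.
(x_1,x_2)=(1,2): 2·1+1·2=4≤12, 5·1+2·2=9≤9, objective 12.
(x_1,x_2)=(1,1): 2·1+1·1=3≤12, 5·1+2·1=7≤9, objective 10.
(x_1,x_2)=(1,0): 2·1+1·0=2≤12, 5·1+2·0=5≤9, objective 8.
(x_1,x_2)=(0,3): 2·0+1·3=3≤12, 5·0+2·3=6≤9, objective 6.
The best lattice point is (1,2), giving 12.

12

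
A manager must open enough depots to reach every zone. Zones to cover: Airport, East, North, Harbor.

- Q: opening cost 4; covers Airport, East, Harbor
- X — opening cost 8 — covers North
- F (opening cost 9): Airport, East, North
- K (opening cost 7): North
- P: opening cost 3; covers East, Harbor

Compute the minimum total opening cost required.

This is a weighted set-cover instance.
Choose Q and K: together they cover Airport, East, North, Harbor — every zone.
Total opening cost: 4 + 7 = 11.
No cover costs less than 11.

11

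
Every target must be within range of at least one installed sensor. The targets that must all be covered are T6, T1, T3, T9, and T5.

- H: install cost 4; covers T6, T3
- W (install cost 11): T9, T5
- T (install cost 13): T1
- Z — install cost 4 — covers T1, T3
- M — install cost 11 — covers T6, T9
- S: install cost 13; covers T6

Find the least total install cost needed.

This is an integer covering problem.
Choose H, W, and Z: together they cover T6, T1, T3, T9, T5 — every target.
Total install cost: 4 + 11 + 4 = 19.

19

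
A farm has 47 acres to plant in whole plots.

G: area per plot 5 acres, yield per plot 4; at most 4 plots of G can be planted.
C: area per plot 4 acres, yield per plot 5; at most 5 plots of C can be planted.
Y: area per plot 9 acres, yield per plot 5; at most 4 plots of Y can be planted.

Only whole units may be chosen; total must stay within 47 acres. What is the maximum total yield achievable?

C has the best ratio (5/4); taking only C gives at most 5×5 = 25 (stopped by the supply cap of 5).
Mixing does better — 3×G, 5×C, and 1×Y: area 44 ≤ 47, yield 3·4 + 5·5 + 1·5 = 42.

42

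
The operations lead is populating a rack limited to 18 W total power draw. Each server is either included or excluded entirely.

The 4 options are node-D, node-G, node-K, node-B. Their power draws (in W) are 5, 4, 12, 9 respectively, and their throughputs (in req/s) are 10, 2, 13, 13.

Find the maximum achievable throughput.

Treat it as a binary knapsack problem.
Allowing fractional choices, the relaxed optimum would be about 27.3, but servers are indivisible.
node-D + node-B: power draw 5 + 9 = 14 ≤ 18, throughput 10 + 13 = 23.
node-D + node-G + node-B: power draw 5 + 4 + 9 = 18 ≤ 18, throughput 10 + 2 + 13 = 25.
node-D + node-K: power draw 5 + 12 = 17 ≤ 18, throughput 10 + 13 = 23.
Best is node-D, node-G, and node-B with total throughput 25.

25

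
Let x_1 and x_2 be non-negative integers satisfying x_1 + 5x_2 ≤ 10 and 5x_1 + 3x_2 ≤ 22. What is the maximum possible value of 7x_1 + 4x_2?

The continuous relaxation peaks at (4.4, 0) with value 30.80; rounding to a feasible lattice point costs some objective.
(x_1,x_2)=(4,0) is feasible, giving 28.
(x_1,x_2)=(3,1) is feasible, giving 25.
(x_1,x_2)=(3,0) is feasible, giving 21.
The best lattice point is (4,0), giving 28.

28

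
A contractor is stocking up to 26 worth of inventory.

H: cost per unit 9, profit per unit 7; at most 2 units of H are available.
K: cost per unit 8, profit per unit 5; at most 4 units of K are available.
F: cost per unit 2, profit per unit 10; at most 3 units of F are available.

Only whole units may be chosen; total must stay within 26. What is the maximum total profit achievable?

44

F has the best ratio (10/2); taking only F gives at most 3×10 = 30 (stopped by the supply cap of 3).
Mixing does better — 2×H and 3×F: cost 24 ≤ 26, profit 2·7 + 3·10 = 44.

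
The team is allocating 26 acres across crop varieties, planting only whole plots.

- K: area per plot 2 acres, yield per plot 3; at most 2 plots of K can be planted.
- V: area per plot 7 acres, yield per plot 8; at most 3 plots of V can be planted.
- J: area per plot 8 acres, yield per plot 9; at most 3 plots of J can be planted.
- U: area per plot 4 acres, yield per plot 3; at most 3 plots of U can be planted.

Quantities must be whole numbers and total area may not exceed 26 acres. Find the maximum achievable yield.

Take 2×K, 2×V, and 1×J: area 26 ≤ 26, yield 2·3 + 2·8 + 1·9 = 31.
K has the best ratio (3/2) and is taken to its limit of 2; remaining capacity is filled optimally with the others.

31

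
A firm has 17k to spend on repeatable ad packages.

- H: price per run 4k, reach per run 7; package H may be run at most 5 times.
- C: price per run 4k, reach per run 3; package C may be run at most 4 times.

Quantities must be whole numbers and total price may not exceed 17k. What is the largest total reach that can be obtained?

28

Take 4×H: price 16 ≤ 17, reach 4·7 = 28.
No other integer combination yields more.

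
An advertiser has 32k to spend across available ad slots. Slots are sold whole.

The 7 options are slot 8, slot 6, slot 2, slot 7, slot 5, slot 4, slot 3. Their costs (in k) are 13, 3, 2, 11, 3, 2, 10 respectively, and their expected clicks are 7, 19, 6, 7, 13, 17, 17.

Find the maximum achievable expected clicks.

Take slot 6, slot 2, slot 7, slot 5, slot 4, and slot 3: cost 3 + 2 + 11 + 3 + 2 + 10 = 31 ≤ 32, expected clicks 19 + 6 + 7 + 13 + 17 + 17 = 79.
No other feasible combination does better.

79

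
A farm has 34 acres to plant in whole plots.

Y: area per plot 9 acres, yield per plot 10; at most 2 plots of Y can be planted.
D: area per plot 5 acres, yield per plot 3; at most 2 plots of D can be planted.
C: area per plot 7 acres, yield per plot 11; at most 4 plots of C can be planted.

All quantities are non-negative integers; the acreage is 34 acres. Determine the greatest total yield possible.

This is a bounded integer knapsack.
C has the best ratio (11/7); taking only C gives at most 4×11 = 44 (stopped by the area limit).
Mixing does better — 1×D and 4×C: area 33 ≤ 34, yield 1·3 + 4·11 = 47.

47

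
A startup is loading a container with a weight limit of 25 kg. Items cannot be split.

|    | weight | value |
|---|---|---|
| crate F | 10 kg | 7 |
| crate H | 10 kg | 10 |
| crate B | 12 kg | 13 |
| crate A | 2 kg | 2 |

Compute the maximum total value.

25

Take crate H, crate B, and crate A: weight 10 + 12 + 2 = 24 ≤ 25, value 10 + 13 + 2 = 25.
No other feasible combination does better.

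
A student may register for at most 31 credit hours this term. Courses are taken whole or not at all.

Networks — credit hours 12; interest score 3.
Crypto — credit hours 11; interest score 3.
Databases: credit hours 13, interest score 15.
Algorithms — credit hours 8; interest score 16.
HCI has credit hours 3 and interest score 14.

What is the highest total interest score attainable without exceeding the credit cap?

Allowing fractional choices, the relaxed optimum would be about 46.9, but courses are indivisible.
Databases + Algorithms + HCI: credit hours 13 + 8 + 3 = 24 ≤ 31, interest score 15 + 16 + 14 = 45.
Crypto + Algorithms + HCI: credit hours 11 + 8 + 3 = 22 ≤ 31, interest score 3 + 16 + 14 = 33.
Best is Databases, Algorithms, and HCI with total interest score 45.

45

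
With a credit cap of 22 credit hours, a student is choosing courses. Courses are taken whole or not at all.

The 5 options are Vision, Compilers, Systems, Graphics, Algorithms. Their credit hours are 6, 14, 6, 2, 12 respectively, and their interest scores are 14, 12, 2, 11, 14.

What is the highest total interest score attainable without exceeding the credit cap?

39

This is a 0-1 knapsack instance.
Take Vision, Graphics, and Algorithms: credit hours 6 + 2 + 12 = 20 ≤ 22, interest score 14 + 11 + 14 = 39.
No other feasible combination does better.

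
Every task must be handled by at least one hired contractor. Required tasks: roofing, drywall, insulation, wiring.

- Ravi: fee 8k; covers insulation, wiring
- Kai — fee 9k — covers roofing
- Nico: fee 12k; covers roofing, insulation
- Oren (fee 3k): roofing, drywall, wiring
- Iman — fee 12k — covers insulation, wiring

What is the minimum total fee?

This is an integer covering problem.
Choose Ravi and Oren: together they cover roofing, drywall, insulation, wiring — every task.
Total fee: 8 + 3 = 11.
No cover costs less than 11.

11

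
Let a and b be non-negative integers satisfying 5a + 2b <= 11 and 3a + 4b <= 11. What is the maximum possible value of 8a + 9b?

26

(a,b)=(1,2): 5·1+2·2=9≤11, 3·1+4·2=11≤11, objective 26.
(a,b)=(0,2): 5·0+2·2=4≤11, 3·0+4·2=8≤11, objective 18.
(a,b)=(1,1): 5·1+2·1=7≤11, 3·1+4·1=7≤11, objective 17.
(a,b)=(2,0): 5·2+2·0=10≤11, 3·2+4·0=6≤11, objective 16.
The best lattice point is (1,2), giving 26.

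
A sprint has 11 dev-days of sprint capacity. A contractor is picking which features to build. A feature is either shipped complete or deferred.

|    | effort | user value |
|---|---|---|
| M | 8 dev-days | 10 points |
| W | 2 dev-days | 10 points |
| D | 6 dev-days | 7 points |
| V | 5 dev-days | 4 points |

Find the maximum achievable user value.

20

M + W: effort 8 + 2 = 10 ≤ 11, user value 10 + 10 = 20.
W + D: effort 2 + 6 = 8 ≤ 11, user value 10 + 7 = 17.
Best is M and W with total user value 20.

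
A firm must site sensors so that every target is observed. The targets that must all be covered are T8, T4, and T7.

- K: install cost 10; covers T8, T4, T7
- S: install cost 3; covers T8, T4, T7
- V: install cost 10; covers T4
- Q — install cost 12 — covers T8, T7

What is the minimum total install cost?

3

S alone covers T8, T4, T7 — every target.
Total install cost: 3.
No cover costs less than 3.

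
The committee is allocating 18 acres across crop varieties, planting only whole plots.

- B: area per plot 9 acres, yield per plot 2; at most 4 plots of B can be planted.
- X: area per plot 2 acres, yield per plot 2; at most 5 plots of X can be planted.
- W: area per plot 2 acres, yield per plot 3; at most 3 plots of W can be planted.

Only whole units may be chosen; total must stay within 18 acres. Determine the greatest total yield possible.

W has the best ratio (3/2); taking only W gives at most 3×3 = 9 (stopped by the supply cap of 3).
Mixing does better — 5×X and 3×W: area 16 ≤ 18, yield 5·2 + 3·3 = 19.

19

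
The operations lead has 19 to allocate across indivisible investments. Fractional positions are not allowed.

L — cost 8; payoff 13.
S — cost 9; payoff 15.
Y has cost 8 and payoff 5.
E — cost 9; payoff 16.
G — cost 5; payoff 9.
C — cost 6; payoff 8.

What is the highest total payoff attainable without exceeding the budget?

31

Allowing fractional choices, the relaxed optimum would be about 33.3, but investments are indivisible.
S + E: cost 9 + 9 = 18 ≤ 19, payoff 15 + 16 = 31.
L + G + C: cost 8 + 5 + 6 = 19 ≤ 19, payoff 13 + 9 + 8 = 30.
L + E: cost 8 + 9 = 17 ≤ 19, payoff 13 + 16 = 29.
Best is S and E with total payoff 31.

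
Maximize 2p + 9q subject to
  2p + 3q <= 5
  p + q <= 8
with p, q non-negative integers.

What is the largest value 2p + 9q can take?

Relaxing integrality, the LP optimum is 15.00 at (p,q) = (0, 1.67), which is not an integer point.
(p,q)=(1,1): 2·1+3·1=5≤5, 1·1+1·1=2≤8, objective 11.
(p,q)=(0,1): 2·0+3·1=3≤5, 1·0+1·1=1≤8, objective 9.
(p,q)=(2,0): 2·2+3·0=4≤5, 1·2+1·0=2≤8, objective 4.
The best lattice point is (1,1), giving 11.

11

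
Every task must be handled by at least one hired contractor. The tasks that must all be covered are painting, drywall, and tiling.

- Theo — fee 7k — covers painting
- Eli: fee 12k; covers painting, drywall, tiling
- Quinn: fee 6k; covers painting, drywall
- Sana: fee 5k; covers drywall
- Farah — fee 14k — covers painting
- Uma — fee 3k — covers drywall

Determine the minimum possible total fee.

The greedy cost-per-new-task heuristic would pick Quinn and Eli for 18, but a cheaper cover exists.
Eli alone covers painting, drywall, tiling — every task.
Total fee: 12.
No cover costs less than 12.

12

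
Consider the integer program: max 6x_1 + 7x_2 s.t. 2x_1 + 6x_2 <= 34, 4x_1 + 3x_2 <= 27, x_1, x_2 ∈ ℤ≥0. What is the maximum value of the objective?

Relaxing integrality, the LP optimum is 51.89 at (x_1,x_2) = (3.33, 4.56), which is not an integer point.
(x_1,x_2)=(2,5): 2·2+6·5=34≤34, 4·2+3·5=23≤27, objective 47.
(x_1,x_2)=(3,4): 2·3+6·4=30≤34, 4·3+3·4=24≤27, objective 46.
(x_1,x_2)=(4,3): 2·4+6·3=26≤34, 4·4+3·3=25≤27, objective 45.
(x_1,x_2)=(1,5): 2·1+6·5=32≤34, 4·1+3·5=19≤27, objective 41.
No feasible integer point exceeds 47.

47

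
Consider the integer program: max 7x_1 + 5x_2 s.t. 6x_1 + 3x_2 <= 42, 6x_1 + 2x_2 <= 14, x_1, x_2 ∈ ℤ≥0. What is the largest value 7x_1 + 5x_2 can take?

(x_1,x_2)=(0,7) is feasible, giving 35.
(x_1,x_2)=(0,6) is feasible, giving 30.
No feasible integer point exceeds 35.

35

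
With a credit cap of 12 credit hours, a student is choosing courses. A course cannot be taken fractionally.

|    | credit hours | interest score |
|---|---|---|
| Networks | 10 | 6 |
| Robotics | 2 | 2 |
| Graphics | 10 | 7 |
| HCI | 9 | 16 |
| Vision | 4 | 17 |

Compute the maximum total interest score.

19

Take Robotics and Vision: credit hours 2 + 4 = 6 ≤ 12, interest score 2 + 17 = 19.
No other feasible combination does better.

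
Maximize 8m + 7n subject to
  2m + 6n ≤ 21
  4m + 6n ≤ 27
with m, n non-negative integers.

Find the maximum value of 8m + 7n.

48

Relaxing integrality, the LP optimum is 54.00 at (m,n) = (6.75, 0), which is not an integer point.
(m,n)=(6,0): 2·6+6·0=12≤21, 4·6+6·0=24≤27, objective 48.
(m,n)=(5,1): 2·5+6·1=16≤21, 4·5+6·1=26≤27, objective 47.
(m,n)=(5,0): 2·5+6·0=10≤21, 4·5+6·0=20≤27, objective 40.
No feasible integer point exceeds 48.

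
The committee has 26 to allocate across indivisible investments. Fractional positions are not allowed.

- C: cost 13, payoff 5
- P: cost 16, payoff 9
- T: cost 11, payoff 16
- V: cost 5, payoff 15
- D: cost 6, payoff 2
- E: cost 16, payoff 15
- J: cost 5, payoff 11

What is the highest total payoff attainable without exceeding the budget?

This is an integer program with binary decision variables.
Take T, V, and J: cost 11 + 5 + 5 = 21 ≤ 26, payoff 16 + 15 + 11 = 42.
No other feasible combination does better.

42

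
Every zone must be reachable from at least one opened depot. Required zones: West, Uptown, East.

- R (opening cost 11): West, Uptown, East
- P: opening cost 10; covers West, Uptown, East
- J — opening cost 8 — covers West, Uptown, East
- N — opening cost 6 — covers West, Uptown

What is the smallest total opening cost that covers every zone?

This is a weighted set-cover instance.
J alone covers West, Uptown, East — every zone.
Total opening cost: 8.
No cover costs less than 8.

8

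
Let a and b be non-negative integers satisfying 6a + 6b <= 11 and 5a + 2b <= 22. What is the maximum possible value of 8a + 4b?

8

The continuous relaxation peaks at (1.83, 0) with value 14.67; rounding to a feasible lattice point costs some objective.
(a,b)=(1,0): 6·1+6·0=6≤11, 5·1+2·0=5≤22, objective 8.
(a,b)=(0,1): 6·0+6·1=6≤11, 5·0+2·1=2≤22, objective 4.
(a,b)=(0,0): 6·0+6·0=0≤11, 5·0+2·0=0≤22, objective 0.
Maximum is 8 at (a,b)=(1,0).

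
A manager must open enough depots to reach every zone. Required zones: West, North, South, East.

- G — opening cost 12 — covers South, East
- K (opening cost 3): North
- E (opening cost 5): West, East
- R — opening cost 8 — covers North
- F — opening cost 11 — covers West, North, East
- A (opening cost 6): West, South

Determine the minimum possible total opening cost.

Choose K, E, and A: together they cover West, North, South, East — every zone.
Total opening cost: 3 + 5 + 6 = 14.
No cover costs less than 14.

14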